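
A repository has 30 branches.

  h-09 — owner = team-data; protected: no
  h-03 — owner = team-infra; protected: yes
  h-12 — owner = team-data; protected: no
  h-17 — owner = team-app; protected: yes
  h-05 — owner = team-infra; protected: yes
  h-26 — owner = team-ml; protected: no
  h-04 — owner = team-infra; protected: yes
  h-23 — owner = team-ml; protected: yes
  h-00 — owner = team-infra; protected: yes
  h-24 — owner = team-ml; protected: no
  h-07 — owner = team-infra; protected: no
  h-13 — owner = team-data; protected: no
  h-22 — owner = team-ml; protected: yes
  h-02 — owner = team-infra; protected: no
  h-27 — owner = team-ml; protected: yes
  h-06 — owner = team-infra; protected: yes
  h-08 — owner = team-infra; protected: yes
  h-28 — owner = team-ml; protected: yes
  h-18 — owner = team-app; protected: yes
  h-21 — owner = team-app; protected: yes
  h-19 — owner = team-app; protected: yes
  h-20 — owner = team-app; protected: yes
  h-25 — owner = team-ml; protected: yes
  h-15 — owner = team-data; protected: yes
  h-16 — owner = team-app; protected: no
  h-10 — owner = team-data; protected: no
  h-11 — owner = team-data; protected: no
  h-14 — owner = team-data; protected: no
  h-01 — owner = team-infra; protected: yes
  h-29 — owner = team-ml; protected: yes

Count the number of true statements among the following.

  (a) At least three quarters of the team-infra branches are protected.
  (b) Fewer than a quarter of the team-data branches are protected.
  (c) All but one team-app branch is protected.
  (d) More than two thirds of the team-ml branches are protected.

(a) team-infra: |A| = 9, |A ∩ B| = 7; needs |A ∩ B| / |A| ≥ 3/4 — true.
(b) team-data: |A| = 7, |A ∩ B| = 1; needs |A ∩ B| / |A| < 1/4 — true.
(c) team-app: |A| = 6, |A ∩ B| = 5; needs |A ∖ B| = 1 — true.
(d) team-ml: |A| = 8, |A ∩ B| = 6; needs |A ∩ B| / |A| > 2/3 — true.

4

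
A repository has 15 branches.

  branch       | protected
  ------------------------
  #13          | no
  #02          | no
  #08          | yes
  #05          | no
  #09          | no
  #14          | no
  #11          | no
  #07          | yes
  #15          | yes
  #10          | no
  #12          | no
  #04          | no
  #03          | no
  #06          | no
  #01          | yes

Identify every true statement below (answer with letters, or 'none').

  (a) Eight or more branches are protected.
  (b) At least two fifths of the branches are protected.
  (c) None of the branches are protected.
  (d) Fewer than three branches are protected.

none

|A| = 15, |A ∩ B| = 4, |A ∖ B| = 11.
(a) |A ∩ B| ≥ 8: fails.
(b) |A ∩ B| / |A| ≥ 2/5: fails.
(c) A ∩ B = ∅ (|A ∩ B| = 0): fails.
(d) |A ∩ B| < 3: fails.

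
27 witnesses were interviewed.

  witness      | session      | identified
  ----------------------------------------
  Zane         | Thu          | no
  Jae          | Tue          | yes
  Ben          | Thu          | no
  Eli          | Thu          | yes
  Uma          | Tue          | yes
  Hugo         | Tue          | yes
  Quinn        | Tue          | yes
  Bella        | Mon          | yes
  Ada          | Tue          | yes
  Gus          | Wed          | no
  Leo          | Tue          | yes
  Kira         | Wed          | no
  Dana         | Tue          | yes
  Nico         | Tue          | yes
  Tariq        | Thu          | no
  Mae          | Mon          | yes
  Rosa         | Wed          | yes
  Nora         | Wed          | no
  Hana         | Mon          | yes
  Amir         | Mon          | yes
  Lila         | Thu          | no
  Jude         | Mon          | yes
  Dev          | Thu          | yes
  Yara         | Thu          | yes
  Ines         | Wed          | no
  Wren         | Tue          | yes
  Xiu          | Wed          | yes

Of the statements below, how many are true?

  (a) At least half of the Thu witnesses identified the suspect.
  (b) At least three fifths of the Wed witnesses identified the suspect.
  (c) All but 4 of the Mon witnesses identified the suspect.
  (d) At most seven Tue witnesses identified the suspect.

0

(a) Thu: |A| = 7, |A ∩ B| = 3; needs |A ∩ B| ≥ |A ∖ B| — false.
(b) Wed: |A| = 6, |A ∩ B| = 2; needs |A ∩ B| / |A| ≥ 3/5 — false.
(c) Mon: |A| = 5, |A ∩ B| = 5; needs |A ∖ B| = 4 — false.
(d) Tue: |A| = 9, |A ∩ B| = 9; needs |A ∩ B| ≤ 7 — false.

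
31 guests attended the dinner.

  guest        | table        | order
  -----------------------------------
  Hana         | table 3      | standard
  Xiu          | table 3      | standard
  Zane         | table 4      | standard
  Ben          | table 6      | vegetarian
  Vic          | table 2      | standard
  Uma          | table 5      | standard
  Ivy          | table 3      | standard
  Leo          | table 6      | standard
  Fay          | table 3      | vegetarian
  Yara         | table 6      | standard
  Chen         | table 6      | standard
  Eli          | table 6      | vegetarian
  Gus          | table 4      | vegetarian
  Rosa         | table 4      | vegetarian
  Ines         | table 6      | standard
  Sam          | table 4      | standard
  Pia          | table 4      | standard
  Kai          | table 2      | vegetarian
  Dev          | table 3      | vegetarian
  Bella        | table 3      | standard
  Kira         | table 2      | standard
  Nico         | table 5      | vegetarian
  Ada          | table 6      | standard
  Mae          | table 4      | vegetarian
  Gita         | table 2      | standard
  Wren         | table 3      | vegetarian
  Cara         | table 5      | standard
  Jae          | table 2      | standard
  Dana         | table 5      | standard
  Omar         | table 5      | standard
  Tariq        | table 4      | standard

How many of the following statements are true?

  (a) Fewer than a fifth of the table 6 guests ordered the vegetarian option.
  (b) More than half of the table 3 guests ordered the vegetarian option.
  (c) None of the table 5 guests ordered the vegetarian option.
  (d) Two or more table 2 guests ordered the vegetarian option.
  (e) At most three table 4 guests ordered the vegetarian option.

1

(a) table 6: |A| = 7, |A ∩ B| = 2; needs |A ∩ B| / |A| < 1/5 — false.
(b) table 3: |A| = 7, |A ∩ B| = 3; needs |A ∩ B| > |A ∖ B| — false.
(c) table 5: |A| = 5, |A ∩ B| = 1; needs A ∩ B = ∅ (|A ∩ B| = 0) — false.
(d) table 2: |A| = 5, |A ∩ B| = 1; needs |A ∩ B| ≥ 2 — false.
(e) table 4: |A| = 7, |A ∩ B| = 3; needs |A ∩ B| ≤ 3 — true.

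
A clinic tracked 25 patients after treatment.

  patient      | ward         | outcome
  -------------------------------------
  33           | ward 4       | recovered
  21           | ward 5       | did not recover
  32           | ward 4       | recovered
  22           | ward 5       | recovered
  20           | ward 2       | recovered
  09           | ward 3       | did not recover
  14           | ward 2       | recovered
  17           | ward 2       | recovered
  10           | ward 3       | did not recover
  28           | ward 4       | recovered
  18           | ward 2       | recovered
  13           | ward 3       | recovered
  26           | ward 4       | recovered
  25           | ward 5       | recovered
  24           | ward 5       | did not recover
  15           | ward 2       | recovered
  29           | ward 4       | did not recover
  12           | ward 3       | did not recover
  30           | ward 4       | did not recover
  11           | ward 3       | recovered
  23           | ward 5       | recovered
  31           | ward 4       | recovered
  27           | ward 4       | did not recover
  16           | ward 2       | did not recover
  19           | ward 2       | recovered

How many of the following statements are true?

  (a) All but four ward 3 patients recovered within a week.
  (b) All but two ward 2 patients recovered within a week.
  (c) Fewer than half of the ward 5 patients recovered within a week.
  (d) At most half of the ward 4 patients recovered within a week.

0

(a) ward 3: |A| = 5, |A ∩ B| = 2; needs |A ∖ B| = 4 — false.
(b) ward 2: |A| = 7, |A ∩ B| = 6; needs |A ∖ B| = 2 — false.
(c) ward 5: |A| = 5, |A ∩ B| = 3; needs |A ∩ B| < |A ∖ B| — false.
(d) ward 4: |A| = 8, |A ∩ B| = 5; needs |A ∩ B| ≤ |A ∖ B| — false.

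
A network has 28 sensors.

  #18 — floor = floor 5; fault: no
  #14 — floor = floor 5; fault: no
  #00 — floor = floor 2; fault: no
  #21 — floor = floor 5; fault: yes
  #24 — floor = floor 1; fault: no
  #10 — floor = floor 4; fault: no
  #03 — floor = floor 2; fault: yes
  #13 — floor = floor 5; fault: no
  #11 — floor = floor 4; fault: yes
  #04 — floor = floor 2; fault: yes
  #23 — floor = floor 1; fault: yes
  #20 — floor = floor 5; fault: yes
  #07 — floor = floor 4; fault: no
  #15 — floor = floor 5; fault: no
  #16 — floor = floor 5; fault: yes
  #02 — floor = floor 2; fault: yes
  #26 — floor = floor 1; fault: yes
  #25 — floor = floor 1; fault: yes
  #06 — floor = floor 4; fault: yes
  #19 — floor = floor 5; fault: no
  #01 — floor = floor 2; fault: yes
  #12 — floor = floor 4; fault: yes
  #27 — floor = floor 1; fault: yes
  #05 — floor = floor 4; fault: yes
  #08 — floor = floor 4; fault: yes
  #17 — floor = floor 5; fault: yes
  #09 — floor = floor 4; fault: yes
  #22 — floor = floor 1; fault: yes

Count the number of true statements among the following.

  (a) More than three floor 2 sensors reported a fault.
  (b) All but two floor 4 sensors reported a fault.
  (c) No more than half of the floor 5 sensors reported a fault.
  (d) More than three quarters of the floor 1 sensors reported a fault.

(a) floor 2: |A| = 5, |A ∩ B| = 4; needs |A ∩ B| > 3 — true.
(b) floor 4: |A| = 8, |A ∩ B| = 6; needs |A ∖ B| = 2 — true.
(c) floor 5: |A| = 9, |A ∩ B| = 4; needs |A ∩ B| ≤ |A ∖ B| — true.
(d) floor 1: |A| = 6, |A ∩ B| = 5; needs |A ∩ B| / |A| > 3/4 — true.

4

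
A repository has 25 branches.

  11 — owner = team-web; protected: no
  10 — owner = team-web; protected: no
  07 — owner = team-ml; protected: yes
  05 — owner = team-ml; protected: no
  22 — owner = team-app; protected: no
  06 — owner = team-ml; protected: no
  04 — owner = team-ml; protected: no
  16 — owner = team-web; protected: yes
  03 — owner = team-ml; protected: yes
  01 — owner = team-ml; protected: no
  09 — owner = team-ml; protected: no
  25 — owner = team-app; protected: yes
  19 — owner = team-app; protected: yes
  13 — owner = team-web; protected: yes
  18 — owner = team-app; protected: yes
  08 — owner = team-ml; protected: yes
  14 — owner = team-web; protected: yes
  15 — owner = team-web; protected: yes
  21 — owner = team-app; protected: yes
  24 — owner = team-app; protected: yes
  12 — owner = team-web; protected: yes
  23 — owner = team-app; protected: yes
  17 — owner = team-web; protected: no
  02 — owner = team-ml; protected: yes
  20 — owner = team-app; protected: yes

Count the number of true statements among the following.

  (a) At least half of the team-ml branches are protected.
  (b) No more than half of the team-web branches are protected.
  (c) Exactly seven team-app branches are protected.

1

(a) team-ml: |A| = 9, |A ∩ B| = 4; needs |A ∩ B| ≥ |A ∖ B| — false.
(b) team-web: |A| = 8, |A ∩ B| = 5; needs |A ∩ B| ≤ |A ∖ B| — false.
(c) team-app: |A| = 8, |A ∩ B| = 7; needs |A ∩ B| = 7 — true.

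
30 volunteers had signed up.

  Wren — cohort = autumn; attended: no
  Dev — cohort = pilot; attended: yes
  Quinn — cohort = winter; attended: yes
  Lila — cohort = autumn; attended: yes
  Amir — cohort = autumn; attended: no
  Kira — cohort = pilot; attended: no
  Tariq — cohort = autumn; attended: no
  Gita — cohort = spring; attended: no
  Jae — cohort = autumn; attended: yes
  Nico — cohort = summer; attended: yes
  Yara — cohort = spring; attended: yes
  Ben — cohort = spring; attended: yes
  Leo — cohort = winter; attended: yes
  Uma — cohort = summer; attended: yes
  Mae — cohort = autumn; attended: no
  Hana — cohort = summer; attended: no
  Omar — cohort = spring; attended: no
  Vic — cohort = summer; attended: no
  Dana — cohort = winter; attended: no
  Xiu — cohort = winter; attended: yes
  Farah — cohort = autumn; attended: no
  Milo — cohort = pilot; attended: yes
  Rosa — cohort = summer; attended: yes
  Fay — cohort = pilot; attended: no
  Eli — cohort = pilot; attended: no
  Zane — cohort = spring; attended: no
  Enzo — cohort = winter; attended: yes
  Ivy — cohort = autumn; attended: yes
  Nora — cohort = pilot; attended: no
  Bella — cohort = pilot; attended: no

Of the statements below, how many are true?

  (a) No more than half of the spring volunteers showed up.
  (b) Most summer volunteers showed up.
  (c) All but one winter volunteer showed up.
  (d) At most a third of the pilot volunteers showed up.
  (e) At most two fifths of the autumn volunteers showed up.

(a) spring: |A| = 5, |A ∩ B| = 2; needs |A ∩ B| ≤ |A ∖ B| — true.
(b) summer: |A| = 5, |A ∩ B| = 3; needs |A ∩ B| > |A ∖ B| — true.
(c) winter: |A| = 5, |A ∩ B| = 4; needs |A ∖ B| = 1 — true.
(d) pilot: |A| = 7, |A ∩ B| = 2; needs |A ∩ B| / |A| ≤ 1/3 — true.
(e) autumn: |A| = 8, |A ∩ B| = 3; needs |A ∩ B| / |A| ≤ 2/5 — true.

5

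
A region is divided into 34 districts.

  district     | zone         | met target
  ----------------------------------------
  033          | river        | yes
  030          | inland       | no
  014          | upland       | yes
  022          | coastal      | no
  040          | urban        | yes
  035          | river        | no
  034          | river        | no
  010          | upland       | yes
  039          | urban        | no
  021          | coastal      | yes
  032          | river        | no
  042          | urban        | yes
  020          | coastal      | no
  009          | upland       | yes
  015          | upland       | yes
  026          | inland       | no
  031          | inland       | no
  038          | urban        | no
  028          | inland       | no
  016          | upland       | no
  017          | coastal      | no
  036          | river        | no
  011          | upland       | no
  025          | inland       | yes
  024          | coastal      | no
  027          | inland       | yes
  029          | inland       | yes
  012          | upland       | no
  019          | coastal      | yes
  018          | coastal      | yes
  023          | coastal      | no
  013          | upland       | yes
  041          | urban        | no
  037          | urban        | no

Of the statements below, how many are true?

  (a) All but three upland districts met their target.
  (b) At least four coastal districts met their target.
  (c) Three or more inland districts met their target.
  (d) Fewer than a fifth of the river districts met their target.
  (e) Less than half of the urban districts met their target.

(a) upland: |A| = 8, |A ∩ B| = 5; needs |A ∖ B| = 3 — true.
(b) coastal: |A| = 8, |A ∩ B| = 3; needs |A ∩ B| ≥ 4 — false.
(c) inland: |A| = 7, |A ∩ B| = 3; needs |A ∩ B| ≥ 3 — true.
(d) river: |A| = 5, |A ∩ B| = 1; needs |A ∩ B| / |A| < 1/5 — false.
(e) urban: |A| = 6, |A ∩ B| = 2; needs |A ∩ B| < |A ∖ B| — true.

3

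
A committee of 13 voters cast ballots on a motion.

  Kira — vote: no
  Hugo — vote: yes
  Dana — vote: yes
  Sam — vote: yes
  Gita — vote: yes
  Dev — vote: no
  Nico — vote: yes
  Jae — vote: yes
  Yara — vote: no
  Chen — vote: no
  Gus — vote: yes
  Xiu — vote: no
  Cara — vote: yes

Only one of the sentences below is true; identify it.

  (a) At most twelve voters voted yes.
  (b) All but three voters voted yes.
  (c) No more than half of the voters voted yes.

|A| = 13, |A ∩ B| = 8, |A ∖ B| = 5.
(a) requires |A ∩ B| ≤ 12: true.
(b) requires |A ∖ B| = 3: false.
(c) requires |A ∩ B| ≤ |A ∖ B|: false.

(a)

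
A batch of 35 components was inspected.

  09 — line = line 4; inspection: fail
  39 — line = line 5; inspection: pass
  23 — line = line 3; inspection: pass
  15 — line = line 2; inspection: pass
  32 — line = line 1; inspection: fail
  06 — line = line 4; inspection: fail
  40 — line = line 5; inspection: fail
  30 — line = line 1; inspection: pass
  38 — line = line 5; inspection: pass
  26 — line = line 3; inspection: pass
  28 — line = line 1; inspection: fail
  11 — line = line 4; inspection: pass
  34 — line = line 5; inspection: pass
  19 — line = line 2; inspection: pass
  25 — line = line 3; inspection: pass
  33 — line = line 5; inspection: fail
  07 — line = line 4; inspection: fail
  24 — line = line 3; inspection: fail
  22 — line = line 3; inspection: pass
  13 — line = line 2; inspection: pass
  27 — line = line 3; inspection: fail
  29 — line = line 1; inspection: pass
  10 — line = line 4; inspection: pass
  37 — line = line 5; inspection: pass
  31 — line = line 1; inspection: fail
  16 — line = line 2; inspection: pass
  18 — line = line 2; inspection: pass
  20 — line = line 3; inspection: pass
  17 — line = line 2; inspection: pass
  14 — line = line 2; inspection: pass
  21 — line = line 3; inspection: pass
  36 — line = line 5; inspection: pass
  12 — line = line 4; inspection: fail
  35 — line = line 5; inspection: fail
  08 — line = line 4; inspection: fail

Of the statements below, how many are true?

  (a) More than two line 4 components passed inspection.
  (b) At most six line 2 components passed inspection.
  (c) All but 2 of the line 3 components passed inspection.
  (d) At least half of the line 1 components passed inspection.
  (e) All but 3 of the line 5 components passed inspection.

2

(a) line 4: |A| = 7, |A ∩ B| = 2; needs |A ∩ B| > 2 — false.
(b) line 2: |A| = 7, |A ∩ B| = 7; needs |A ∩ B| ≤ 6 — false.
(c) line 3: |A| = 8, |A ∩ B| = 6; needs |A ∖ B| = 2 — true.
(d) line 1: |A| = 5, |A ∩ B| = 2; needs |A ∩ B| ≥ |A ∖ B| — false.
(e) line 5: |A| = 8, |A ∩ B| = 5; needs |A ∖ B| = 3 — true.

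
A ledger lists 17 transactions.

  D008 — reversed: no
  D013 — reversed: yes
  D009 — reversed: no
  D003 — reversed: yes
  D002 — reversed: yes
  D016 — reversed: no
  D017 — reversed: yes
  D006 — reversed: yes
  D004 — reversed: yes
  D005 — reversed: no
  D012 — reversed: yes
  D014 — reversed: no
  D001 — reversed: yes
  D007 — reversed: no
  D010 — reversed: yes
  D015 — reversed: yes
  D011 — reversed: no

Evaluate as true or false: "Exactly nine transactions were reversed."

'Exactly nine transactions were reversed' holds iff |A ∩ B| = 9.
|A| = 17, |A ∩ B| = 10, |A ∖ B| = 7.
|A ∩ B| = 10, so the statement is false.

False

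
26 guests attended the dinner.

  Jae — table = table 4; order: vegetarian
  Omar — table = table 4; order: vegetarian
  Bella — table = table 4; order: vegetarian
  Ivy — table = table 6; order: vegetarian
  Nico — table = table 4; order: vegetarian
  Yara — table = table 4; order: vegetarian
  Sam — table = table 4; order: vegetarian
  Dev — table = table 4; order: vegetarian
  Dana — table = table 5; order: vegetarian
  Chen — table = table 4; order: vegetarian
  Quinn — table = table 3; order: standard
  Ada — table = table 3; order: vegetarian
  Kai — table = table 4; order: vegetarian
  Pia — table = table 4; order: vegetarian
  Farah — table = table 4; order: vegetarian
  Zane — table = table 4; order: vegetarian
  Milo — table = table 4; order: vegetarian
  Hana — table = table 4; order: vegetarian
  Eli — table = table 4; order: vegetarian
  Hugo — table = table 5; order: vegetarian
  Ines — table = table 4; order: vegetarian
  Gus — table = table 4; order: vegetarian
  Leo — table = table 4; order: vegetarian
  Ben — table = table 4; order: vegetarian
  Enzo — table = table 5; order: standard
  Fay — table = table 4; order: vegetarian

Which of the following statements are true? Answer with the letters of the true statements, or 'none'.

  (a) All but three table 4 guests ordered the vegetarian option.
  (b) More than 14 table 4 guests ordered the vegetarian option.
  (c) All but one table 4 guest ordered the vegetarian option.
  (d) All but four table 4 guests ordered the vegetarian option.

|A| = 20, |A ∩ B| = 20, |A ∖ B| = 0.
(a) |A ∖ B| = 3: fails.
(b) |A ∩ B| > 14: holds.
(c) |A ∖ B| = 1: fails.
(d) |A ∖ B| = 4: fails.

(b)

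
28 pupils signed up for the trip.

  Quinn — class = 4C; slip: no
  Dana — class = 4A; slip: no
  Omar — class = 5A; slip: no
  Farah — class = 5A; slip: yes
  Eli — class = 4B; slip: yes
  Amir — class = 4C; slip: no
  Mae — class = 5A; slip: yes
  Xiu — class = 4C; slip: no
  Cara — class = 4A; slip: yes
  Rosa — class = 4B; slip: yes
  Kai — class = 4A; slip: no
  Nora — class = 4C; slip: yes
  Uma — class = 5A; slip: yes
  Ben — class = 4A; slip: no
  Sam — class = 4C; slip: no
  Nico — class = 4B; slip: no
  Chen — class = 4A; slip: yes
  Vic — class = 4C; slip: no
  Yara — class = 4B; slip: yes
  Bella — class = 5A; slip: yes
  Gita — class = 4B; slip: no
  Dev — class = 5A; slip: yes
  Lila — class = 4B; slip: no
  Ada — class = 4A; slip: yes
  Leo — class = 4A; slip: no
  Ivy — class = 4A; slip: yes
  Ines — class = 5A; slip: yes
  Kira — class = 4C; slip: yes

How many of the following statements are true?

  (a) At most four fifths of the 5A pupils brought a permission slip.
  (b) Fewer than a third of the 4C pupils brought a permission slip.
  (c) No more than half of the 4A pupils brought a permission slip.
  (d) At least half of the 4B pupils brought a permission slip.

(a) 5A: |A| = 7, |A ∩ B| = 6; needs |A ∩ B| / |A| ≤ 4/5 — false.
(b) 4C: |A| = 7, |A ∩ B| = 2; needs |A ∩ B| / |A| < 1/3 — true.
(c) 4A: |A| = 8, |A ∩ B| = 4; needs |A ∩ B| ≤ |A ∖ B| — true.
(d) 4B: |A| = 6, |A ∩ B| = 3; needs |A ∩ B| ≥ |A ∖ B| — true.

3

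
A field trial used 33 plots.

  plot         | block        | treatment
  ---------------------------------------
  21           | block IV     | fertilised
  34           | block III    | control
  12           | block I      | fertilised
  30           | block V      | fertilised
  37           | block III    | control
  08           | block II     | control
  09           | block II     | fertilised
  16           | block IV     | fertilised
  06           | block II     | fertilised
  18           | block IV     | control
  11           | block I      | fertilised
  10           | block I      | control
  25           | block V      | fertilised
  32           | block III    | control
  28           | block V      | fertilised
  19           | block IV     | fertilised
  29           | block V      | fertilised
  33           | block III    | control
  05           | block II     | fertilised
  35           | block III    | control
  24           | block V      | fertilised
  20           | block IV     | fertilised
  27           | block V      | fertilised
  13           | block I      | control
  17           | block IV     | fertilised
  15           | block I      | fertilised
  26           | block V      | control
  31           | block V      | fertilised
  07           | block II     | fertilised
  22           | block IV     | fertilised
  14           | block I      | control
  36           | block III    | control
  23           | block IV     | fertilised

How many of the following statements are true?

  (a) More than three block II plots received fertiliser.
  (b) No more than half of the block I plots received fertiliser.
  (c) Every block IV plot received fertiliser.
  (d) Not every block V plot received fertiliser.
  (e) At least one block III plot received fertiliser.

(a) block II: |A| = 5, |A ∩ B| = 4; needs |A ∩ B| > 3 — true.
(b) block I: |A| = 6, |A ∩ B| = 3; needs |A ∩ B| ≤ |A ∖ B| — true.
(c) block IV: |A| = 8, |A ∩ B| = 7; needs A ⊆ B, i.e. every element of A is in B (|A ∖ B| = 0) — false.
(d) block V: |A| = 8, |A ∩ B| = 7; needs A ⊄ B (|A ∖ B| ≥ 1) — true.
(e) block III: |A| = 6, |A ∩ B| = 0; needs A ∩ B ≠ ∅ (|A ∩ B| ≥ 1) — false.

3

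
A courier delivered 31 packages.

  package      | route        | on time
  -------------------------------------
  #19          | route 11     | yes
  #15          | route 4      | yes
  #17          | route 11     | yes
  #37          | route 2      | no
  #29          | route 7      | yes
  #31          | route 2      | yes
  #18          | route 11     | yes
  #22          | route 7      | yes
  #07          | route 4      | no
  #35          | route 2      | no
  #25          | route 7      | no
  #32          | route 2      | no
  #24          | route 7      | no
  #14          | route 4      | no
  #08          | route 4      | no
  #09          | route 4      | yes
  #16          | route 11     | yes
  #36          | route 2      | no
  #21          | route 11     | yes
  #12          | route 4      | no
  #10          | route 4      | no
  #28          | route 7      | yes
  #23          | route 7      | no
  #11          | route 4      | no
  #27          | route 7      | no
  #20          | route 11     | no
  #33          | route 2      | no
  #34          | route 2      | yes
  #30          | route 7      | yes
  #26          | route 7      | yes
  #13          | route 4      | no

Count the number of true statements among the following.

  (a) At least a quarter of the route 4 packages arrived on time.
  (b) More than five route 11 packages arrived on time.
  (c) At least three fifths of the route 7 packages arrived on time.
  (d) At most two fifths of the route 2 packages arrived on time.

(a) route 4: |A| = 9, |A ∩ B| = 2; needs |A ∩ B| / |A| ≥ 1/4 — false.
(b) route 11: |A| = 6, |A ∩ B| = 5; needs |A ∩ B| > 5 — false.
(c) route 7: |A| = 9, |A ∩ B| = 5; needs |A ∩ B| / |A| ≥ 3/5 — false.
(d) route 2: |A| = 7, |A ∩ B| = 2; needs |A ∩ B| / |A| ≤ 2/5 — true.

1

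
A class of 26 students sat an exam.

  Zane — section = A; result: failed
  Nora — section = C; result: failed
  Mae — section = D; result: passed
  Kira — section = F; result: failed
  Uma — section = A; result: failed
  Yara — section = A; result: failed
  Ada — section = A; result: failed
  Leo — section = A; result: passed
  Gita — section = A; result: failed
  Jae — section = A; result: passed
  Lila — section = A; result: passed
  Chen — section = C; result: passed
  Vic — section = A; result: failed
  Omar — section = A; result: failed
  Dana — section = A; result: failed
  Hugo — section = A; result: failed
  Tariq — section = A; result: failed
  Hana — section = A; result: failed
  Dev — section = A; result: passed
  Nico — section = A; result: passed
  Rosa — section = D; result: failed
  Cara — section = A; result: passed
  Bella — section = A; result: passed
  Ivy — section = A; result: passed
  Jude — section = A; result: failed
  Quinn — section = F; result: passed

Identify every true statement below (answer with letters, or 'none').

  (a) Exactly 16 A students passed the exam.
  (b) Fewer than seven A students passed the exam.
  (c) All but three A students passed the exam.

none

|A| = 20, |A ∩ B| = 8, |A ∖ B| = 12.
(a) |A ∩ B| = 16: fails.
(b) |A ∩ B| < 7: fails.
(c) |A ∖ B| = 3: fails.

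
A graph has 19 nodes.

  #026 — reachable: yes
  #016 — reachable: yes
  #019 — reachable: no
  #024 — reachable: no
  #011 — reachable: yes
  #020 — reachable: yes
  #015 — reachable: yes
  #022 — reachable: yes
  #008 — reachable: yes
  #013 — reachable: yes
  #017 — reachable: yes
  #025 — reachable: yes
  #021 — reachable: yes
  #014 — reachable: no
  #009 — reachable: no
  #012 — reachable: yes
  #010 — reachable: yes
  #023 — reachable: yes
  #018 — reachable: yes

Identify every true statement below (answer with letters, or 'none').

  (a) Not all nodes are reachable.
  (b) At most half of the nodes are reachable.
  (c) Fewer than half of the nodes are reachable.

(a)

|A| = 19, |A ∩ B| = 15, |A ∖ B| = 4.
(a) A ⊄ B (|A ∖ B| ≥ 1): holds.
(b) |A ∩ B| ≤ |A ∖ B|: fails.
(c) |A ∩ B| < |A ∖ B|: fails.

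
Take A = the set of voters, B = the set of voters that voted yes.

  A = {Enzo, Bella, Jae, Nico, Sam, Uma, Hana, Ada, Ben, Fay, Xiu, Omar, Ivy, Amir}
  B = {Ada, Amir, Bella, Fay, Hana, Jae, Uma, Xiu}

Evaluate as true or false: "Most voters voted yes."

'Most voters voted yes' holds iff |A ∩ B| > |A ∖ B|.
A (the restrictor) = {Enzo, Bella, Jae, Nico, Sam, Uma, Hana, Ada, Ben, Fay, Xiu, Omar, Ivy, Amir}, |A| = 14.
A ∩ B = {Bella, Jae, Uma, Hana, Ada, Fay, Xiu, Amir}, so |A ∩ B| = 8.
A ∖ B = {Enzo, Nico, Sam, Ben, Omar, Ivy}, so |A ∖ B| = 6.
8 > 6, so the statement is true.

True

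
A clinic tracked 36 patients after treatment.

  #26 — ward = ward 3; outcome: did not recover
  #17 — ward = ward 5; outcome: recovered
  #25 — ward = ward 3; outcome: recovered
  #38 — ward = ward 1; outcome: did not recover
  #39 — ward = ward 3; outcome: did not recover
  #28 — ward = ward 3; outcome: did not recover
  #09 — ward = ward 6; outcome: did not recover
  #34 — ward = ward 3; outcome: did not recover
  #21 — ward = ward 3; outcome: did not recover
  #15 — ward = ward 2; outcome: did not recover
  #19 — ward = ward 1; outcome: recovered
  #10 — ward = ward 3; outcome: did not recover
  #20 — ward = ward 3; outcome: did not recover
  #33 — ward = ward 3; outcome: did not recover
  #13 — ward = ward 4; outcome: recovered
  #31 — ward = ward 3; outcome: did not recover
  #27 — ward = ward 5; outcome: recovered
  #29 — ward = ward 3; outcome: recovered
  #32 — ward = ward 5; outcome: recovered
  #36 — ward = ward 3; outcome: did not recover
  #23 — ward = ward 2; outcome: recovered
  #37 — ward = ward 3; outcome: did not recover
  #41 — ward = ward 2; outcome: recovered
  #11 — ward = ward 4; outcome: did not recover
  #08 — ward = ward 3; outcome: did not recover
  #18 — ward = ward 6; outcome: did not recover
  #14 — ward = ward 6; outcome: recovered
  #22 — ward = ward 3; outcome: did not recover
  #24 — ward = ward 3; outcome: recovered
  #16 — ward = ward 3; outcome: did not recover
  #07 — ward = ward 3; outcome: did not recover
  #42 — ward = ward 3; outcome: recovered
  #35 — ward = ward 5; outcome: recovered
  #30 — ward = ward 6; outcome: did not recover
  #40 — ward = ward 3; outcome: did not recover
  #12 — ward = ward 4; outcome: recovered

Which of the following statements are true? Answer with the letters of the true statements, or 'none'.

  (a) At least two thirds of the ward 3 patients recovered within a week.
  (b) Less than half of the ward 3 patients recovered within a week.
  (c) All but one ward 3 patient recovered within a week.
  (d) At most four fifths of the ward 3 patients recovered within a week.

(b), (d)

|A| = 20, |A ∩ B| = 4, |A ∖ B| = 16.
(a) |A ∩ B| / |A| ≥ 2/3: fails.
(b) |A ∩ B| < |A ∖ B|: holds.
(c) |A ∖ B| = 1: fails.
(d) |A ∩ B| / |A| ≤ 4/5: holds.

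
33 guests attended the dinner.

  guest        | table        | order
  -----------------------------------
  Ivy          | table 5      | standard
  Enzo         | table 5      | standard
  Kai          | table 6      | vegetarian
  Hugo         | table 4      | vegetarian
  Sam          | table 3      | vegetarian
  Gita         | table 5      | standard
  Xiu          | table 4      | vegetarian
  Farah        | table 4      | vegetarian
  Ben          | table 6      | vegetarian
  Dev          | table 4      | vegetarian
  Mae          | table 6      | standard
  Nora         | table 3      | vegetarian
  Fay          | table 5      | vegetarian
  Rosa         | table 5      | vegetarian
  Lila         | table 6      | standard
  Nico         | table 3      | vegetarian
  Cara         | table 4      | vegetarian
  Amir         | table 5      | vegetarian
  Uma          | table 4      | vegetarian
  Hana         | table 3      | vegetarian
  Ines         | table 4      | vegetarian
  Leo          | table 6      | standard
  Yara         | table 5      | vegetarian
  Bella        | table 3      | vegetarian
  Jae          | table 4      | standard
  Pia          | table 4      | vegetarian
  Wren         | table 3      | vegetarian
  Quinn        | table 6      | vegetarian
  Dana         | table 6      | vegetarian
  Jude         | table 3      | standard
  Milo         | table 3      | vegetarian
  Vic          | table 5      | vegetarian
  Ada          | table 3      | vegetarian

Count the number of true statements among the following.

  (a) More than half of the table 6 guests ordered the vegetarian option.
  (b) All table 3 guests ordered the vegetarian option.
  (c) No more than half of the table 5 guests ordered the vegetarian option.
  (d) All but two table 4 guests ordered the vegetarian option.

(a) table 6: |A| = 7, |A ∩ B| = 4; needs |A ∩ B| > |A ∖ B| — true.
(b) table 3: |A| = 9, |A ∩ B| = 8; needs A ⊆ B, i.e. every element of A is in B (|A ∖ B| = 0) — false.
(c) table 5: |A| = 8, |A ∩ B| = 5; needs |A ∩ B| ≤ |A ∖ B| — false.
(d) table 4: |A| = 9, |A ∩ B| = 8; needs |A ∖ B| = 2 — false.

1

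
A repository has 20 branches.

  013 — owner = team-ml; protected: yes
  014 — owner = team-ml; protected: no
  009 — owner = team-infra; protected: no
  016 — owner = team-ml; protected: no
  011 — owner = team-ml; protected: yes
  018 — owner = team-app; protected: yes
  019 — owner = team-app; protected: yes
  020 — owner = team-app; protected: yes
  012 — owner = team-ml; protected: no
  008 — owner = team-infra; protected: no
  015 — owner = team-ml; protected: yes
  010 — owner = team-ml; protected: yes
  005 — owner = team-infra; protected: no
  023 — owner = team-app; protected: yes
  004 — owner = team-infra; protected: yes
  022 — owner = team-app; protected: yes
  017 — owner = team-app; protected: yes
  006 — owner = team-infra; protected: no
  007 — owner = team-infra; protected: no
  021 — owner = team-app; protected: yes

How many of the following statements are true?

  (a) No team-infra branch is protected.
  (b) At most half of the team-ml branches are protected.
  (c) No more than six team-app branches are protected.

(a) team-infra: |A| = 6, |A ∩ B| = 1; needs A ∩ B = ∅ (|A ∩ B| = 0) — false.
(b) team-ml: |A| = 7, |A ∩ B| = 4; needs |A ∩ B| ≤ |A ∖ B| — false.
(c) team-app: |A| = 7, |A ∩ B| = 7; needs |A ∩ B| ≤ 6 — false.

0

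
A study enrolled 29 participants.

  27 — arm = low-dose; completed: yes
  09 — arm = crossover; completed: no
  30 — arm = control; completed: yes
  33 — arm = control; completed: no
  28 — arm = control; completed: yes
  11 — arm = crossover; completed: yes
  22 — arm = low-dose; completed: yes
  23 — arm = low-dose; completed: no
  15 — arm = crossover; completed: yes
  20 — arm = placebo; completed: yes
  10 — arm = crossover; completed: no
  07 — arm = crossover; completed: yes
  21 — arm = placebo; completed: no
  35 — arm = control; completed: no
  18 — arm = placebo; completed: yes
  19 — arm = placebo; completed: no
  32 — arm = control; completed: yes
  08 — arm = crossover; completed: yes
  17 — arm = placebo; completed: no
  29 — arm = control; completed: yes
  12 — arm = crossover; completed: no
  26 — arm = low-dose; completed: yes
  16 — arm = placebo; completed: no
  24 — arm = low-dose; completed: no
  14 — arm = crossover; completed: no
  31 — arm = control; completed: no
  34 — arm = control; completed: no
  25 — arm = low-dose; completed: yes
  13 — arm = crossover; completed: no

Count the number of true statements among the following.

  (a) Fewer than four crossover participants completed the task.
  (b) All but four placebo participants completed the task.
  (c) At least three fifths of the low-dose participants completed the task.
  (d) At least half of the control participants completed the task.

3

(a) crossover: |A| = 9, |A ∩ B| = 4; needs |A ∩ B| < 4 — false.
(b) placebo: |A| = 6, |A ∩ B| = 2; needs |A ∖ B| = 4 — true.
(c) low-dose: |A| = 6, |A ∩ B| = 4; needs |A ∩ B| / |A| ≥ 3/5 — true.
(d) control: |A| = 8, |A ∩ B| = 4; needs |A ∩ B| ≥ |A ∖ B| — true.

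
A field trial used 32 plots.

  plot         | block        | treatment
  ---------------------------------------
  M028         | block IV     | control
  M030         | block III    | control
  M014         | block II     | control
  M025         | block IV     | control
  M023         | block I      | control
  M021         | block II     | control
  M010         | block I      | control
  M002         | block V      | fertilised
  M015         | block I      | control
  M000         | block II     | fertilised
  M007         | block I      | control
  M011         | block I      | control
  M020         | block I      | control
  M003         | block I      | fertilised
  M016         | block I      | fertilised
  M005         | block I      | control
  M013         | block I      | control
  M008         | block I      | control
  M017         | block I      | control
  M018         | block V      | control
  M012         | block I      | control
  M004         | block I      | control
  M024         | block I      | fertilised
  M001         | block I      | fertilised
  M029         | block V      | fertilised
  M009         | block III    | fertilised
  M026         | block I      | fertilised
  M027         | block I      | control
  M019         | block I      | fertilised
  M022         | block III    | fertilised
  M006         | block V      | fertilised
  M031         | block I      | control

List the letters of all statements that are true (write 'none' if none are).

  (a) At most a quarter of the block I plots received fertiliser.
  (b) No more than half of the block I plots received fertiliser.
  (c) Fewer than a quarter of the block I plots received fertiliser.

(b)

|A| = 20, |A ∩ B| = 6, |A ∖ B| = 14.
(a) |A ∩ B| / |A| ≤ 1/4: fails.
(b) |A ∩ B| ≤ |A ∖ B|: holds.
(c) |A ∩ B| / |A| < 1/4: fails.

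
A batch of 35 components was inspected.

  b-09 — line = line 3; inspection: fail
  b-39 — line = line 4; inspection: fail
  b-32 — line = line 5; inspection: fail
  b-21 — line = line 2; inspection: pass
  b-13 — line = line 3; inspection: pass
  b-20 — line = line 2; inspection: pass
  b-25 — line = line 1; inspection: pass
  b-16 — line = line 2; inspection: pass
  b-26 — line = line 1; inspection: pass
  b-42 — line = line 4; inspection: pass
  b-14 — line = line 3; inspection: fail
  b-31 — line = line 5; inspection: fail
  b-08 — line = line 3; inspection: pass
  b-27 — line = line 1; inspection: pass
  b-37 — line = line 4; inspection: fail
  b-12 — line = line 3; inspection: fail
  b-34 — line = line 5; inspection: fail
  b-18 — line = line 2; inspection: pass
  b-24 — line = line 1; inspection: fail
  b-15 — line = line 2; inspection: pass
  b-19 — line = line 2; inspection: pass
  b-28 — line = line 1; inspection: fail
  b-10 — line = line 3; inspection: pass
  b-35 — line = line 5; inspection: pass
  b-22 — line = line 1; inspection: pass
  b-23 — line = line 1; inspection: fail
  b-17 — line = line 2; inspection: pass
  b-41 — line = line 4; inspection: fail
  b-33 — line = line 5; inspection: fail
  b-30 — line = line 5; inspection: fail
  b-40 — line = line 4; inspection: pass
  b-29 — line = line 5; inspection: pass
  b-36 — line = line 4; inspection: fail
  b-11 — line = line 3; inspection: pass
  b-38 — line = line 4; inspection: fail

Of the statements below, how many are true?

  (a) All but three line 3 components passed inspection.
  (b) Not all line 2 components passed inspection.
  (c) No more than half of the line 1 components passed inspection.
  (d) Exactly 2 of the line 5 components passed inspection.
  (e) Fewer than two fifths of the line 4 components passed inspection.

(a) line 3: |A| = 7, |A ∩ B| = 4; needs |A ∖ B| = 3 — true.
(b) line 2: |A| = 7, |A ∩ B| = 7; needs A ⊄ B (|A ∖ B| ≥ 1) — false.
(c) line 1: |A| = 7, |A ∩ B| = 4; needs |A ∩ B| ≤ |A ∖ B| — false.
(d) line 5: |A| = 7, |A ∩ B| = 2; needs |A ∩ B| = 2 — true.
(e) line 4: |A| = 7, |A ∩ B| = 2; needs |A ∩ B| / |A| < 2/5 — true.

3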